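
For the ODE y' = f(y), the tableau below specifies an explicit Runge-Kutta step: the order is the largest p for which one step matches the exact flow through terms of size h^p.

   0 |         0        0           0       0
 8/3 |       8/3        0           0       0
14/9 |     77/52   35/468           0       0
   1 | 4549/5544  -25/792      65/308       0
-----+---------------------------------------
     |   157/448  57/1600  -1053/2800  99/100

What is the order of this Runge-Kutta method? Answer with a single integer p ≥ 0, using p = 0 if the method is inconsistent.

4

b = (157/448, 57/1600, -1053/2800, 99/100)
c = (0, 8/3, 14/9, 1)
Ac = (0, 0, 70/351, 145/594)
Σ b_i: 157/448·1 + 57/1600·1 + (-1053/2800)·1 + 99/100·1 = 1 ✓
b·c: 57/1600·8/3 + (-1053/2800)·14/9 + 99/100·1 = 1/2 ✓
b·c²: 57/1600·64/9 + (-1053/2800)·196/81 + 99/100·1 = 1/3 ✓
b·Ac: (-1053/2800)·70/351 + 99/100·145/594 = 1/6 ✓
b·c³: 57/1600·512/27 + (-1053/2800)·2744/729 + 99/100·1 = 1/4 ✓
b·(c∘Ac): (-1053/2800)·980/3159 + 99/100·145/594 = 1/8 ✓
b·Ac²: (-1053/2800)·560/1053 + 99/100·85/297 = 1/12 ✓
b·A²c: 99/100·25/594 = 1/24 ✓; 4 stages ⇒ order 4.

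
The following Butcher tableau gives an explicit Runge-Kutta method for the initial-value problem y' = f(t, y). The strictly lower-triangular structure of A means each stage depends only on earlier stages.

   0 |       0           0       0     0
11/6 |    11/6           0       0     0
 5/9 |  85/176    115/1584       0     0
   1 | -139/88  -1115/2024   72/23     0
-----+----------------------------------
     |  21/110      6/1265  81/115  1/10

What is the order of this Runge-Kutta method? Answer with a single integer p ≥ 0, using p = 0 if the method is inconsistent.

4

b = (21/110, 6/1265, 81/115, 1/10)
c = (0, 11/6, 5/9, 1)
Ac = (0, 0, 115/864, 35/48)
Σ b_i: 21/110·1 + 6/1265·1 + 81/115·1 + 1/10·1 = 1 ✓
b·c: 6/1265·11/6 + 81/115·5/9 + 1/10·1 = 1/2 ✓
b·c²: 6/1265·121/36 + 81/115·25/81 + 1/10·1 = 1/3 ✓
b·Ac: 81/115·115/864 + 1/10·35/48 = 1/6 ✓
b·c³: 6/1265·1331/216 + 81/115·125/729 + 1/10·1 = 1/4 ✓
b·(c∘Ac): 81/115·575/7776 + 1/10·35/48 = 1/8 ✓
b·Ac²: 81/115·1265/5184 + 1/10·(-85/96) = 1/12 ✓
b·A²c: 1/10·5/12 = 1/24 ✓; 4 stages ⇒ order 4.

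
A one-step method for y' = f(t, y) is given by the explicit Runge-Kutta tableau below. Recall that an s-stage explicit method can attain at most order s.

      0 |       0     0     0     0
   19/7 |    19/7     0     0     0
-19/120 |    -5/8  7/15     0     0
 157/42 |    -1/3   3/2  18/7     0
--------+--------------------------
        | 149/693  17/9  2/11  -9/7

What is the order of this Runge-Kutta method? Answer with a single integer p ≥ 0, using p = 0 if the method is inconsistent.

b = (149/693, 17/9, 2/11, -9/7)
c = (0, 19/7, -19/120, 157/42)
Ac = (0, 0, 19/15, 513/140)
Σ b_i: 149/693·1 + 17/9·1 + 2/11·1 + (-9/7)·1 = 1 ✓
b·c: 17/9·19/7 + 2/11·(-19/120) + (-9/7)·157/42 = 28337/97020 ≠ 1/2 ⇒ order 1.

1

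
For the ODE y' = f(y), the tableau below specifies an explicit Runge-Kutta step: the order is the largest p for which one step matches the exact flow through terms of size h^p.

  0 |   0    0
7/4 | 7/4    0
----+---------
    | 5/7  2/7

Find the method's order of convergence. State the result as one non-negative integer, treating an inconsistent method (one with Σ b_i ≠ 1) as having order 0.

b = (5/7, 2/7)
c = (0, 7/4)
Σ b_i: 5/7·1 + 2/7·1 = 1 ✓
b·c: 2/7·7/4 = 1/2 ✓; 2 stages ⇒ order 2.

2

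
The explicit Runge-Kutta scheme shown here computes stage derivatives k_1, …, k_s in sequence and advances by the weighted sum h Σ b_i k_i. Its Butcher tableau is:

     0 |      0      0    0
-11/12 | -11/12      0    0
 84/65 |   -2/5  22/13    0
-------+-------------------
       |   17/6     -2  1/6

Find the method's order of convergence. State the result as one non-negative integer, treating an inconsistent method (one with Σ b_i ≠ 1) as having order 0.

1

b = (17/6, -2, 1/6)
c = (0, -11/12, 84/65)
Ac = (0, 0, -121/78)
Σ b_i: 17/6·1 + (-2)·1 + 1/6·1 = 1 ✓
b·c: (-2)·(-11/12) + 1/6·84/65 = 799/390 ≠ 1/2 ⇒ order 1.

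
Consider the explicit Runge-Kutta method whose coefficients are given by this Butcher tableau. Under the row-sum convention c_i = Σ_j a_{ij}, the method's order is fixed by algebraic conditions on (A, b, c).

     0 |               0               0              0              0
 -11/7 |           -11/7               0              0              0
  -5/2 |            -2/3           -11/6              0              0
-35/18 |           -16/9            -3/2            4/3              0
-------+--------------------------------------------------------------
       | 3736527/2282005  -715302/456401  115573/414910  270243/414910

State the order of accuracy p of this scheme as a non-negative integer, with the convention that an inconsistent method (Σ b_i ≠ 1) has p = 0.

3

b = (3736527/2282005, -715302/456401, 115573/414910, 270243/414910)
c = (0, -11/7, -5/2, -35/18)
Ac = (0, 0, 121/42, -41/42)
Σ b_i: 3736527/2282005·1 + (-715302/456401)·1 + 115573/414910·1 + 270243/414910·1 = 1 ✓
b·c: (-715302/456401)·(-11/7) + 115573/414910·(-5/2) + 270243/414910·(-35/18) = 1/2 ✓
b·c²: (-715302/456401)·121/49 + 115573/414910·25/4 + 270243/414910·1225/324 = 1/3 ✓
b·Ac: 115573/414910·121/42 + 270243/414910·(-41/42) = 1/6 ✓
b·c³: (-715302/456401)·(-1331/343) + 115573/414910·(-125/8) + 270243/414910·(-42875/5832) = -191902997/62734392 ≠ 1/4 ⇒ order 3.
b·(c∘Ac): 115573/414910·(-605/84) + 270243/414910·205/108 = -670823/871311 ≠ 1/8
b·Ac²: 115573/414910·(-1331/294) + 270243/414910·1361/294 = 1528379/871311 ≠ 1/12
b·A²c: 270243/414910·242/63 = 3633267/1452185 ≠ 1/24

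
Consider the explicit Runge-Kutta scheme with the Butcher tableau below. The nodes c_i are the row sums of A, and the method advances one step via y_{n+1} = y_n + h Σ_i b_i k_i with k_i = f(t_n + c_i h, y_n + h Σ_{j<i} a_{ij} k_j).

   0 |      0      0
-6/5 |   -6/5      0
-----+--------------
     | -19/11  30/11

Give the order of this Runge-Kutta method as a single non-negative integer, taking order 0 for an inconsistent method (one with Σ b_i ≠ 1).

1

b = (-19/11, 30/11)
c = (0, -6/5)
Σ b_i: (-19/11)·1 + 30/11·1 = 1 ✓
b·c: 30/11·(-6/5) = -36/11 ≠ 1/2 ⇒ order 1.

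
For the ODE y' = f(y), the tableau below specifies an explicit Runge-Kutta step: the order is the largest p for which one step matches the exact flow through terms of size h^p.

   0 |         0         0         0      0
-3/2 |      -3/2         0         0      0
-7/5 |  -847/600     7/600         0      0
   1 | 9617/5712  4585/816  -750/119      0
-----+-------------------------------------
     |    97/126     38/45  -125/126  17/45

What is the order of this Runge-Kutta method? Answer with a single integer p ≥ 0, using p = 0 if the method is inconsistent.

4

b = (97/126, 38/45, -125/126, 17/45)
c = (0, -3/2, -7/5, 1)
Ac = (0, 0, -7/400, 215/544)
Σ b_i: 97/126·1 + 38/45·1 + (-125/126)·1 + 17/45·1 = 1 ✓
b·c: 38/45·(-3/2) + (-125/126)·(-7/5) + 17/45·1 = 1/2 ✓
b·c²: 38/45·9/4 + (-125/126)·49/25 + 17/45·1 = 1/3 ✓
b·Ac: (-125/126)·(-7/400) + 17/45·215/544 = 1/6 ✓
b·c³: 38/45·(-27/8) + (-125/126)·(-343/125) + 17/45·1 = 1/4 ✓
b·(c∘Ac): (-125/126)·49/2000 + 17/45·215/544 = 1/8 ✓
b·Ac²: (-125/126)·21/800 + 17/45·315/1088 = 1/12 ✓
b·A²c: 17/45·15/136 = 1/24 ✓; 4 stages ⇒ order 4.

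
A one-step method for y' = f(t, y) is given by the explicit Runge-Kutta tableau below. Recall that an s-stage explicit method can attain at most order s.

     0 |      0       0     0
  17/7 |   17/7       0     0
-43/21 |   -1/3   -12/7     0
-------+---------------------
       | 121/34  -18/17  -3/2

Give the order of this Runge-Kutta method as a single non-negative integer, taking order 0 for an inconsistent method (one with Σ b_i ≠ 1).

b = (121/34, -18/17, -3/2)
c = (0, 17/7, -43/21)
Ac = (0, 0, -204/49)
Σ b_i: 121/34·1 + (-18/17)·1 + (-3/2)·1 = 1 ✓
b·c: (-18/17)·17/7 + (-3/2)·(-43/21) = 1/2 ✓
b·c²: (-18/17)·289/49 + (-3/2)·1849/441 = -3685/294 ≠ 1/3 ⇒ order 2.
b·Ac: (-3/2)·(-204/49) = 306/49 ≠ 1/6

2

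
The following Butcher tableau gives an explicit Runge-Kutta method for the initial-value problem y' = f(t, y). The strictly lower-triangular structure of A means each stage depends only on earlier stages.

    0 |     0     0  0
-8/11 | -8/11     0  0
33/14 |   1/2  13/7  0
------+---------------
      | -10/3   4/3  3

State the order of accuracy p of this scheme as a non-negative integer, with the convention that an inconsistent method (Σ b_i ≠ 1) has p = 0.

b = (-10/3, 4/3, 3)
c = (0, -8/11, 33/14)
Ac = (0, 0, -104/77)
Σ b_i: (-10/3)·1 + 4/3·1 + 3·1 = 1 ✓
b·c: 4/3·(-8/11) + 3·33/14 = 2819/462 ≠ 1/2 ⇒ order 1.

1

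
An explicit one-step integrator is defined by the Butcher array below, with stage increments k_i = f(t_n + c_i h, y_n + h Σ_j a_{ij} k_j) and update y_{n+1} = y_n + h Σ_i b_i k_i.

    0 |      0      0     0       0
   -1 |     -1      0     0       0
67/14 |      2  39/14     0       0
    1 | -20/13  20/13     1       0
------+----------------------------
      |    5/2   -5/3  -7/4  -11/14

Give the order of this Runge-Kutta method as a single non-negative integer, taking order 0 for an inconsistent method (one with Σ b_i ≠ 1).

0

b = (5/2, -5/3, -7/4, -11/14)
c = (0, -1, 67/14, 1)
Ac = (0, 0, -39/14, 591/182)
Σ b_i: 5/2·1 + (-5/3)·1 + (-7/4)·1 + (-11/14)·1 = -143/84 ≠ 1 ⇒ order 0.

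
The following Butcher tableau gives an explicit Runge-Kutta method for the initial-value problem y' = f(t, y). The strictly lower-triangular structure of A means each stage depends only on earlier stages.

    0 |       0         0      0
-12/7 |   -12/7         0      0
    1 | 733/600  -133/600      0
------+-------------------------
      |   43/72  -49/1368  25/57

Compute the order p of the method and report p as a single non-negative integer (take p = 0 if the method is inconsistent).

3

b = (43/72, -49/1368, 25/57)
c = (0, -12/7, 1)
Ac = (0, 0, 19/50)
Σ b_i: 43/72·1 + (-49/1368)·1 + 25/57·1 = 1 ✓
b·c: (-49/1368)·(-12/7) + 25/57·1 = 1/2 ✓
b·c²: (-49/1368)·144/49 + 25/57·1 = 1/3 ✓
b·Ac: 25/57·19/50 = 1/6 ✓; 3 stages ⇒ order 3.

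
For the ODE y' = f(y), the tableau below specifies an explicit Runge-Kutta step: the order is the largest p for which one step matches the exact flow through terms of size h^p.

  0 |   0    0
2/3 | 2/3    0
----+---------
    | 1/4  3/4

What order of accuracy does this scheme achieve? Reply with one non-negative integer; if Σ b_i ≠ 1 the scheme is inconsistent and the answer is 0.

b = (1/4, 3/4)
c = (0, 2/3)
Σ b_i: 1/4·1 + 3/4·1 = 1 ✓
b·c: 3/4·2/3 = 1/2 ✓; 2 stages ⇒ order 2.

2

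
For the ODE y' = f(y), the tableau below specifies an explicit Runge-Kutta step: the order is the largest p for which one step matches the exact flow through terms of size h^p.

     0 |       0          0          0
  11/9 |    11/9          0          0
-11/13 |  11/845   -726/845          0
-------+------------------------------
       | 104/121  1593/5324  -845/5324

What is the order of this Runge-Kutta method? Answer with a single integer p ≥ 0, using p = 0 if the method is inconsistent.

b = (104/121, 1593/5324, -845/5324)
c = (0, 11/9, -11/13)
Ac = (0, 0, -2662/2535)
Σ b_i: 104/121·1 + 1593/5324·1 + (-845/5324)·1 = 1 ✓
b·c: 1593/5324·11/9 + (-845/5324)·(-11/13) = 1/2 ✓
b·c²: 1593/5324·121/81 + (-845/5324)·121/169 = 1/3 ✓
b·Ac: (-845/5324)·(-2662/2535) = 1/6 ✓; 3 stages ⇒ order 3.

3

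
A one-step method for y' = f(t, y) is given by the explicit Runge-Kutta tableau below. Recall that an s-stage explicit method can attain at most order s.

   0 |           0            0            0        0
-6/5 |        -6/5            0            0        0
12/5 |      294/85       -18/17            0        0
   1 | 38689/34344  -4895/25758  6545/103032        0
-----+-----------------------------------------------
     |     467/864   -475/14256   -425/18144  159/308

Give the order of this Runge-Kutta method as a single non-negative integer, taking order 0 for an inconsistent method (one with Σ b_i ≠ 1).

b = (467/864, -475/14256, -425/18144, 159/308)
c = (0, -6/5, 12/5, 1)
Ac = (0, 0, 108/85, 121/318)
Σ b_i: 467/864·1 + (-475/14256)·1 + (-425/18144)·1 + 159/308·1 = 1 ✓
b·c: (-475/14256)·(-6/5) + (-425/18144)·12/5 + 159/308·1 = 1/2 ✓
b·c²: (-475/14256)·36/25 + (-425/18144)·144/25 + 159/308·1 = 1/3 ✓
b·Ac: (-425/18144)·108/85 + 159/308·121/318 = 1/6 ✓
b·c³: (-475/14256)·(-216/125) + (-425/18144)·1728/125 + 159/308·1 = 1/4 ✓
b·(c∘Ac): (-425/18144)·1296/425 + 159/308·121/318 = 1/8 ✓
b·Ac²: (-425/18144)·(-648/425) + 159/308·44/477 = 1/12 ✓
b·A²c: 159/308·77/954 = 1/24 ✓; 4 stages ⇒ order 4.

4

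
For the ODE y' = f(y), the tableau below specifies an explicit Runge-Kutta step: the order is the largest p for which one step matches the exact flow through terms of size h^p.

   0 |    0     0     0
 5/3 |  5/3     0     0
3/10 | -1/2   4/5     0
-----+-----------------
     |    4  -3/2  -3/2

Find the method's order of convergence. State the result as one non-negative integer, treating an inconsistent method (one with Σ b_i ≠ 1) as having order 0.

b = (4, -3/2, -3/2)
c = (0, 5/3, 3/10)
Ac = (0, 0, 4/3)
Σ b_i: 4·1 + (-3/2)·1 + (-3/2)·1 = 1 ✓
b·c: (-3/2)·5/3 + (-3/2)·3/10 = -59/20 ≠ 1/2 ⇒ order 1.

1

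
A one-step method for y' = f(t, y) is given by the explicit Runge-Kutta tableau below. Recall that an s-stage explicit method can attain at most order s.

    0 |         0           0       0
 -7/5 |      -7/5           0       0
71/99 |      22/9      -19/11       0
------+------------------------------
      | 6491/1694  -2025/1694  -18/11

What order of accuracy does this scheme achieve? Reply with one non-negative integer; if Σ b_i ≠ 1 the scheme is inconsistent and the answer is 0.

2

b = (6491/1694, -2025/1694, -18/11)
c = (0, -7/5, 71/99)
Ac = (0, 0, 133/55)
Σ b_i: 6491/1694·1 + (-2025/1694)·1 + (-18/11)·1 = 1 ✓
b·c: (-2025/1694)·(-7/5) + (-18/11)·71/99 = 1/2 ✓
b·c²: (-2025/1694)·49/25 + (-18/11)·5041/9801 = -76297/23958 ≠ 1/3 ⇒ order 2.
b·Ac: (-18/11)·133/55 = -2394/605 ≠ 1/6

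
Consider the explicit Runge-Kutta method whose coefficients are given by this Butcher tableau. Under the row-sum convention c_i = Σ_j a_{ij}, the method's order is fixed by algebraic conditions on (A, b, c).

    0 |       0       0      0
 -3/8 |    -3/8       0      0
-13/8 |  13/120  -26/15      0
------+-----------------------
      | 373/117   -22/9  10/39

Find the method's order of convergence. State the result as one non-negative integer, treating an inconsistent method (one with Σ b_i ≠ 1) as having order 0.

b = (373/117, -22/9, 10/39)
c = (0, -3/8, -13/8)
Ac = (0, 0, 13/20)
Σ b_i: 373/117·1 + (-22/9)·1 + 10/39·1 = 1 ✓
b·c: (-22/9)·(-3/8) + 10/39·(-13/8) = 1/2 ✓
b·c²: (-22/9)·9/64 + 10/39·169/64 = 1/3 ✓
b·Ac: 10/39·13/20 = 1/6 ✓; 3 stages ⇒ order 3.

3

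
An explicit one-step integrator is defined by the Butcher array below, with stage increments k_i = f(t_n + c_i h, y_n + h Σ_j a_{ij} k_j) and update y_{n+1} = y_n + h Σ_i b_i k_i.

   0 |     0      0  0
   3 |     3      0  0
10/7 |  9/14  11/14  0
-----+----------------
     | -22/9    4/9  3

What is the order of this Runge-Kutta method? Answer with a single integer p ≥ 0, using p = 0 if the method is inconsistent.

1

b = (-22/9, 4/9, 3)
c = (0, 3, 10/7)
Ac = (0, 0, 33/14)
Σ b_i: (-22/9)·1 + 4/9·1 + 3·1 = 1 ✓
b·c: 4/9·3 + 3·10/7 = 118/21 ≠ 1/2 ⇒ order 1.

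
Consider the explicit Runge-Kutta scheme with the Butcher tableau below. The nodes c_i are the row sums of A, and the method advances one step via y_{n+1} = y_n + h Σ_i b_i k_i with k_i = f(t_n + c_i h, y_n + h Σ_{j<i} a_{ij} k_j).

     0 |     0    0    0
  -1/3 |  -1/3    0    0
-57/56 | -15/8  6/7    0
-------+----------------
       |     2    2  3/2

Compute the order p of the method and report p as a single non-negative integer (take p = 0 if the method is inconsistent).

b = (2, 2, 3/2)
c = (0, -1/3, -57/56)
Ac = (0, 0, -2/7)
Σ b_i: 2·1 + 2·1 + 3/2·1 = 11/2 ≠ 1 ⇒ order 0.

0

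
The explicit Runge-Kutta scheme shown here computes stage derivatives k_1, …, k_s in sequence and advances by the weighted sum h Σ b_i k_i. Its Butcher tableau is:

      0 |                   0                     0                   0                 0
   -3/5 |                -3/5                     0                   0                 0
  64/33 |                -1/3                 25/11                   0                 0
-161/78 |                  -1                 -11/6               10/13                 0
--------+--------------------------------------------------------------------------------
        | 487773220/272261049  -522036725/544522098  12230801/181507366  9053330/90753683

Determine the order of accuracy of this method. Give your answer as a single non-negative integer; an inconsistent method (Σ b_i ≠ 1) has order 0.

b = (487773220/272261049, -522036725/544522098, 12230801/181507366, 9053330/90753683)
c = (0, -3/5, 64/33, -161/78)
Ac = (0, 0, -15/11, 11119/4290)
Σ b_i: 487773220/272261049·1 + (-522036725/544522098)·1 + 12230801/181507366·1 + 9053330/90753683·1 = 1 ✓
b·c: (-522036725/544522098)·(-3/5) + 12230801/181507366·64/33 + 9053330/90753683·(-161/78) = 1/2 ✓
b·c²: (-522036725/544522098)·9/25 + 12230801/181507366·4096/1089 + 9053330/90753683·25921/6084 = 1/3 ✓
b·Ac: 12230801/181507366·(-15/11) + 9053330/90753683·11119/4290 = 1/6 ✓
b·c³: (-522036725/544522098)·(-27/125) + 12230801/181507366·262144/35937 + 9053330/90753683·(-4173281/474552) = -139115756477/778666600140 ≠ 1/4 ⇒ order 3.
b·(c∘Ac): 12230801/181507366·(-320/121) + 9053330/90753683·(-1790159/334620) = -1162920713/1633566294 ≠ 1/8
b·Ac²: 12230801/181507366·9/11 + 9053330/90753683·1580819/707850 = 24969804583/89846146170 ≠ 1/12
b·A²c: 9053330/90753683·(-150/143) = -9496500/90753683 ≠ 1/24

3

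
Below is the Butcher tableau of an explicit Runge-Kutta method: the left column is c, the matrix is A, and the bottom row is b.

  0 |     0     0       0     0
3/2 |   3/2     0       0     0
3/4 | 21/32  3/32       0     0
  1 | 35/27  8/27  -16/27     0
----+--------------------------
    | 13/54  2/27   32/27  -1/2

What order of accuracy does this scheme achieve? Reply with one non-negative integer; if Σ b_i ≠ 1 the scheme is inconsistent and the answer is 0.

4

b = (13/54, 2/27, 32/27, -1/2)
c = (0, 3/2, 3/4, 1)
Ac = (0, 0, 9/64, 0)
Σ b_i: 13/54·1 + 2/27·1 + 32/27·1 + (-1/2)·1 = 1 ✓
b·c: 2/27·3/2 + 32/27·3/4 + (-1/2)·1 = 1/2 ✓
b·c²: 2/27·9/4 + 32/27·9/16 + (-1/2)·1 = 1/3 ✓
b·Ac: 32/27·9/64 = 1/6 ✓
b·c³: 2/27·27/8 + 32/27·27/64 + (-1/2)·1 = 1/4 ✓
b·(c∘Ac): 32/27·27/256 = 1/8 ✓
b·Ac²: 32/27·27/128 + (-1/2)·1/3 = 1/12 ✓
b·A²c: (-1/2)·(-1/12) = 1/24 ✓; 4 stages ⇒ order 4.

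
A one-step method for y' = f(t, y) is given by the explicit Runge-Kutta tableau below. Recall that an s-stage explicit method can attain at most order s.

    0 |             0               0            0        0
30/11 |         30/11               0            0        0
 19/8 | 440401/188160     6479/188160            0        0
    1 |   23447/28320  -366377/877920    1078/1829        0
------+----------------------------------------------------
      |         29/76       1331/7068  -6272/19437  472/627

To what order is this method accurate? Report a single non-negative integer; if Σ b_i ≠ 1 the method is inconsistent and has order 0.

4

b = (29/76, 1331/7068, -6272/19437, 472/627)
c = (0, 30/11, 19/8, 1)
Ac = (0, 0, 589/6272, 247/944)
Σ b_i: 29/76·1 + 1331/7068·1 + (-6272/19437)·1 + 472/627·1 = 1 ✓
b·c: 1331/7068·30/11 + (-6272/19437)·19/8 + 472/627·1 = 1/2 ✓
b·c²: 1331/7068·900/121 + (-6272/19437)·361/64 + 472/627·1 = 1/3 ✓
b·Ac: (-6272/19437)·589/6272 + 472/627·247/944 = 1/6 ✓
b·c³: 1331/7068·27000/1331 + (-6272/19437)·6859/512 + 472/627·1 = 1/4 ✓
b·(c∘Ac): (-6272/19437)·11191/50176 + 472/627·247/944 = 1/8 ✓
b·Ac²: (-6272/19437)·8835/34496 + 472/627·4579/20768 = 1/12 ✓
b·A²c: 472/627·209/3776 = 1/24 ✓; 4 stages ⇒ order 4.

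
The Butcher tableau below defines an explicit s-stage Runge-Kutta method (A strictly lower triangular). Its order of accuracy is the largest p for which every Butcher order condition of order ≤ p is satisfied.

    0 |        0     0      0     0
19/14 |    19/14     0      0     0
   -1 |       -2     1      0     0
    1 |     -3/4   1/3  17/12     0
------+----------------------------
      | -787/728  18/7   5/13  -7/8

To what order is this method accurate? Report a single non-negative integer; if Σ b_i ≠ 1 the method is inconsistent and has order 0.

1

b = (-787/728, 18/7, 5/13, -7/8)
c = (0, 19/14, -1, 1)
Ac = (0, 0, 19/14, -27/28)
Σ b_i: (-787/728)·1 + 18/7·1 + 5/13·1 + (-7/8)·1 = 1 ✓
b·c: 18/7·19/14 + 5/13·(-1) + (-7/8)·1 = 11365/5096 ≠ 1/2 ⇒ order 1.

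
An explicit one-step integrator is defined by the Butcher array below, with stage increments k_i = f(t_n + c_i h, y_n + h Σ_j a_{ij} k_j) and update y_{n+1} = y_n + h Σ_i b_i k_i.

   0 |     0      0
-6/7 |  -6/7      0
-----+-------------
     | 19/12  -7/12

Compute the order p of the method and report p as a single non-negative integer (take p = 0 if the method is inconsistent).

2

b = (19/12, -7/12)
c = (0, -6/7)
Σ b_i: 19/12·1 + (-7/12)·1 = 1 ✓
b·c: (-7/12)·(-6/7) = 1/2 ✓; 2 stages ⇒ order 2.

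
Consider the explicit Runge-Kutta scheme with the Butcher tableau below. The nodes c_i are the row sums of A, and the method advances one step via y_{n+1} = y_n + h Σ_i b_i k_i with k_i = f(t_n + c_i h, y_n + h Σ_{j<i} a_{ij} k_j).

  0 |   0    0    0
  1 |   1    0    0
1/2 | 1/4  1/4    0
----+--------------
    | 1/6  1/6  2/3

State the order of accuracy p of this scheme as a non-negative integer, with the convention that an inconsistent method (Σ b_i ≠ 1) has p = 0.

3

b = (1/6, 1/6, 2/3)
c = (0, 1, 1/2)
Ac = (0, 0, 1/4)
Σ b_i: 1/6·1 + 1/6·1 + 2/3·1 = 1 ✓
b·c: 1/6·1 + 2/3·1/2 = 1/2 ✓
b·c²: 1/6·1 + 2/3·1/4 = 1/3 ✓
b·Ac: 2/3·1/4 = 1/6 ✓; 3 stages ⇒ order 3.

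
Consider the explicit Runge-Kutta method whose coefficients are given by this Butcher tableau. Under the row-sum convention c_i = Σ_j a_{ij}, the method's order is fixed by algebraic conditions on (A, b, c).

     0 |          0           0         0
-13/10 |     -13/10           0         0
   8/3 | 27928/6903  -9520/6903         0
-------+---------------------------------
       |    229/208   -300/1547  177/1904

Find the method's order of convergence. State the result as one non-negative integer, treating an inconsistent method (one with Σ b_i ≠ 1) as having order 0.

3

b = (229/208, -300/1547, 177/1904)
c = (0, -13/10, 8/3)
Ac = (0, 0, 952/531)
Σ b_i: 229/208·1 + (-300/1547)·1 + 177/1904·1 = 1 ✓
b·c: (-300/1547)·(-13/10) + 177/1904·8/3 = 1/2 ✓
b·c²: (-300/1547)·169/100 + 177/1904·64/9 = 1/3 ✓
b·Ac: 177/1904·952/531 = 1/6 ✓; 3 stages ⇒ order 3.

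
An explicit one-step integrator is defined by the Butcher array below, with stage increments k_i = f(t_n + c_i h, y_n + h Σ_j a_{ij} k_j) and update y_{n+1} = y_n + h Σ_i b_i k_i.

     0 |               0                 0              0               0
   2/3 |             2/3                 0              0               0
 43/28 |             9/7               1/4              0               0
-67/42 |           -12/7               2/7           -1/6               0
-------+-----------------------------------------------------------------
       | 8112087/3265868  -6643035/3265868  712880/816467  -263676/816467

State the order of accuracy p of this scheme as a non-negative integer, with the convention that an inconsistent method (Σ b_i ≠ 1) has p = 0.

3

b = (8112087/3265868, -6643035/3265868, 712880/816467, -263676/816467)
c = (0, 2/3, 43/28, -67/42)
Ac = (0, 0, 1/6, -11/168)
Σ b_i: 8112087/3265868·1 + (-6643035/3265868)·1 + 712880/816467·1 + (-263676/816467)·1 = 1 ✓
b·c: (-6643035/3265868)·2/3 + 712880/816467·43/28 + (-263676/816467)·(-67/42) = 1/2 ✓
b·c²: (-6643035/3265868)·4/9 + 712880/816467·1849/784 + (-263676/816467)·4489/1764 = 1/3 ✓
b·Ac: 712880/816467·1/6 + (-263676/816467)·(-11/168) = 1/6 ✓
b·c³: (-6643035/3265868)·8/27 + 712880/816467·79507/21952 + (-263676/816467)·(-300763/74088) = 5574725369/1440247788 ≠ 1/4 ⇒ order 3.
b·(c∘Ac): 712880/816467·43/168 + (-263676/816467)·737/7056 = 13013477/68583228 ≠ 1/8
b·Ac²: 712880/816467·1/9 + (-263676/816467)·(-3755/14112) = 75282115/411499368 ≠ 1/12
b·A²c: (-263676/816467)·(-1/36) = 21973/2449401 ≠ 1/24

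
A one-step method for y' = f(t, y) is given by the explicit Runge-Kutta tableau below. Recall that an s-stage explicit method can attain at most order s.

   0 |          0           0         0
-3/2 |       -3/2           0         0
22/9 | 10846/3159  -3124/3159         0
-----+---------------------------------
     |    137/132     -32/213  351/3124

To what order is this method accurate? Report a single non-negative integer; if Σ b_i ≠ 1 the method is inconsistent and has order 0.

3

b = (137/132, -32/213, 351/3124)
c = (0, -3/2, 22/9)
Ac = (0, 0, 1562/1053)
Σ b_i: 137/132·1 + (-32/213)·1 + 351/3124·1 = 1 ✓
b·c: (-32/213)·(-3/2) + 351/3124·22/9 = 1/2 ✓
b·c²: (-32/213)·9/4 + 351/3124·484/81 = 1/3 ✓
b·Ac: 351/3124·1562/1053 = 1/6 ✓; 3 stages ⇒ order 3.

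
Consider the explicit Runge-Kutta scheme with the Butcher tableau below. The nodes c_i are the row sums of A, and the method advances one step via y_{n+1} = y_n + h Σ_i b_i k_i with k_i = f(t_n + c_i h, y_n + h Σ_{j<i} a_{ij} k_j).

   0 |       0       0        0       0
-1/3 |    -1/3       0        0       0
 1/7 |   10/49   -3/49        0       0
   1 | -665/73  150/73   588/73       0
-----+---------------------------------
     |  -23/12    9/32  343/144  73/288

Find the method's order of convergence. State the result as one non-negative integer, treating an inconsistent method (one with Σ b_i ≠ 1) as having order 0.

b = (-23/12, 9/32, 343/144, 73/288)
c = (0, -1/3, 1/7, 1)
Ac = (0, 0, 1/49, 34/73)
Σ b_i: (-23/12)·1 + 9/32·1 + 343/144·1 + 73/288·1 = 1 ✓
b·c: 9/32·(-1/3) + 343/144·1/7 + 73/288·1 = 1/2 ✓
b·c²: 9/32·1/9 + 343/144·1/49 + 73/288·1 = 1/3 ✓
b·Ac: 343/144·1/49 + 73/288·34/73 = 1/6 ✓
b·c³: 9/32·(-1/27) + 343/144·1/343 + 73/288·1 = 1/4 ✓
b·(c∘Ac): 343/144·1/343 + 73/288·34/73 = 1/8 ✓
b·Ac²: 343/144·(-1/147) + 73/288·86/219 = 1/12 ✓
b·A²c: 73/288·12/73 = 1/24 ✓; 4 stages ⇒ order 4.

4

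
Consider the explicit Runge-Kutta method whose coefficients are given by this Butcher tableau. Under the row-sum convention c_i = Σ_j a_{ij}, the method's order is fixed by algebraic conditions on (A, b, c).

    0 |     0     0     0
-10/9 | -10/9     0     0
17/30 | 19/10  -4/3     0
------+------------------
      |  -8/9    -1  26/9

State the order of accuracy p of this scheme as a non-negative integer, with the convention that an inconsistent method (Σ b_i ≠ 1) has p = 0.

b = (-8/9, -1, 26/9)
c = (0, -10/9, 17/30)
Ac = (0, 0, 40/27)
Σ b_i: (-8/9)·1 + (-1)·1 + 26/9·1 = 1 ✓
b·c: (-1)·(-10/9) + 26/9·17/30 = 371/135 ≠ 1/2 ⇒ order 1.

1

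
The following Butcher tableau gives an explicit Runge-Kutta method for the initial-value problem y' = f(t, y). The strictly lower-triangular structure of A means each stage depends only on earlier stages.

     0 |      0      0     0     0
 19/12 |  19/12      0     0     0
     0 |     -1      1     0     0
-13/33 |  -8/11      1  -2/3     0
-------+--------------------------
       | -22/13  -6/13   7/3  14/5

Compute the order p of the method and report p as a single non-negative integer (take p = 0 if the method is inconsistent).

0

b = (-22/13, -6/13, 7/3, 14/5)
c = (0, 19/12, 0, -13/33)
Ac = (0, 0, 19/12, 19/12)
Σ b_i: (-22/13)·1 + (-6/13)·1 + 7/3·1 + 14/5·1 = 581/195 ≠ 1 ⇒ order 0.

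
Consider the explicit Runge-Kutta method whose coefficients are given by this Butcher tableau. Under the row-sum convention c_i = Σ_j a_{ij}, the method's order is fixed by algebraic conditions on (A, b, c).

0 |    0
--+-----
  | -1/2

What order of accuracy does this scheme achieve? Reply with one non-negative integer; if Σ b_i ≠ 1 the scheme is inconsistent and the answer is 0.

0

b = (-1/2)
c = (0)
Σ b_i: (-1/2)·1 = -1/2 ≠ 1 ⇒ order 0.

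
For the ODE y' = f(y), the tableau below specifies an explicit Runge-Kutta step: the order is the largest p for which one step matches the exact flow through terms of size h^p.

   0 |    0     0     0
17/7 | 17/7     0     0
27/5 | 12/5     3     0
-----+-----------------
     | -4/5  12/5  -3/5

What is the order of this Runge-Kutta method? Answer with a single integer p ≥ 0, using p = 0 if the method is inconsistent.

1

b = (-4/5, 12/5, -3/5)
c = (0, 17/7, 27/5)
Ac = (0, 0, 51/7)
Σ b_i: (-4/5)·1 + 12/5·1 + (-3/5)·1 = 1 ✓
b·c: 12/5·17/7 + (-3/5)·27/5 = 453/175 ≠ 1/2 ⇒ order 1.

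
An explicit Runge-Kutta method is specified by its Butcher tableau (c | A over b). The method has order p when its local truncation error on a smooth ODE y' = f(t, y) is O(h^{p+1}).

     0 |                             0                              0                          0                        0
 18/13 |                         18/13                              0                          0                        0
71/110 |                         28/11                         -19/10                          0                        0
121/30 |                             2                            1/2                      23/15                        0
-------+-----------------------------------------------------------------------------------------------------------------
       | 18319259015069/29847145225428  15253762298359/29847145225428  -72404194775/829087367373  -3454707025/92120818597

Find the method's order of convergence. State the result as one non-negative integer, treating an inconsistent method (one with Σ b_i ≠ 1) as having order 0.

3

b = (18319259015069/29847145225428, 15253762298359/29847145225428, -72404194775/829087367373, -3454707025/92120818597)
c = (0, 18/13, 71/110, 121/30)
Ac = (0, 0, -171/65, 36079/21450)
Σ b_i: 18319259015069/29847145225428·1 + 15253762298359/29847145225428·1 + (-72404194775/829087367373)·1 + (-3454707025/92120818597)·1 = 1 ✓
b·c: 15253762298359/29847145225428·18/13 + (-72404194775/829087367373)·71/110 + (-3454707025/92120818597)·121/30 = 1/2 ✓
b·c²: 15253762298359/29847145225428·324/169 + (-72404194775/829087367373)·5041/12100 + (-3454707025/92120818597)·14641/900 = 1/3 ✓
b·Ac: (-72404194775/829087367373)·(-171/65) + (-3454707025/92120818597)·36079/21450 = 1/6 ✓
b·c³: 15253762298359/29847145225428·5832/2197 + (-72404194775/829087367373)·357911/1331000 + (-3454707025/92120818597)·1771561/27000 = -8020405115671891/7113569612060340 ≠ 1/4 ⇒ order 3.
b·(c∘Ac): (-72404194775/829087367373)·(-12141/7150) + (-3454707025/92120818597)·396869/58500 = -1759757778383/16581747347460 ≠ 1/8
b·Ac²: (-72404194775/829087367373)·(-3078/845) + (-3454707025/92120818597)·48997367/30673500 = 204083235936311/790396623562260 ≠ 1/12
b·A²c: (-3454707025/92120818597)·(-1311/325) = 181164836391/1197570641761 ≠ 1/24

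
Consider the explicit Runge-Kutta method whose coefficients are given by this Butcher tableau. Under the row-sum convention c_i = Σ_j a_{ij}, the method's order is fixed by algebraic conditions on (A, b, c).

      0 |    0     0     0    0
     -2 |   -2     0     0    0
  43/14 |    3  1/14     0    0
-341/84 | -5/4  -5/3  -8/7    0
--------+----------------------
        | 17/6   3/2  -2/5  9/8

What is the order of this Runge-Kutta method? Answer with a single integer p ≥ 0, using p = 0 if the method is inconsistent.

b = (17/6, 3/2, -2/5, 9/8)
c = (0, -2, 43/14, -341/84)
Ac = (0, 0, -1/7, -26/147)
Σ b_i: 17/6·1 + 3/2·1 + (-2/5)·1 + 9/8·1 = 607/120 ≠ 1 ⇒ order 0.

0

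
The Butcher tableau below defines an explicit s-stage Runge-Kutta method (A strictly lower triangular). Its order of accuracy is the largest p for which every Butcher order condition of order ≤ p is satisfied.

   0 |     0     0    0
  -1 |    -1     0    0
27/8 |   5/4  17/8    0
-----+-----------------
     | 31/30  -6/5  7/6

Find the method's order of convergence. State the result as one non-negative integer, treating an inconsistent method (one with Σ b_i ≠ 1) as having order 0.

b = (31/30, -6/5, 7/6)
c = (0, -1, 27/8)
Ac = (0, 0, -17/8)
Σ b_i: 31/30·1 + (-6/5)·1 + 7/6·1 = 1 ✓
b·c: (-6/5)·(-1) + 7/6·27/8 = 411/80 ≠ 1/2 ⇒ order 1.

1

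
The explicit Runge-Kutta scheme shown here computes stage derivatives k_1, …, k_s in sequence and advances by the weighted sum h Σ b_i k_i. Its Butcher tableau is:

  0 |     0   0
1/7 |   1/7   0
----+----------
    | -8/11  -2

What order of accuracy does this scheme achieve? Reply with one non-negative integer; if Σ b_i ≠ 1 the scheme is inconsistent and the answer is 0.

b = (-8/11, -2)
c = (0, 1/7)
Σ b_i: (-8/11)·1 + (-2)·1 = -30/11 ≠ 1 ⇒ order 0.

0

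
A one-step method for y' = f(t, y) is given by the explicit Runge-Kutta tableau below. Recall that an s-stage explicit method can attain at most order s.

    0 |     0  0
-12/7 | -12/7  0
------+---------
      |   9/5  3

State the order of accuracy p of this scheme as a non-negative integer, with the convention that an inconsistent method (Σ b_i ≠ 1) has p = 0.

b = (9/5, 3)
c = (0, -12/7)
Σ b_i: 9/5·1 + 3·1 = 24/5 ≠ 1 ⇒ order 0.

0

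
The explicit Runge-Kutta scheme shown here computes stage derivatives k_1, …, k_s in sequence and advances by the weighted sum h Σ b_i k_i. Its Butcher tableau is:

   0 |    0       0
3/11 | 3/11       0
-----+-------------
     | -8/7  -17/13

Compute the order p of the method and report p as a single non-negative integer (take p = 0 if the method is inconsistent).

0

b = (-8/7, -17/13)
c = (0, 3/11)
Σ b_i: (-8/7)·1 + (-17/13)·1 = -223/91 ≠ 1 ⇒ order 0.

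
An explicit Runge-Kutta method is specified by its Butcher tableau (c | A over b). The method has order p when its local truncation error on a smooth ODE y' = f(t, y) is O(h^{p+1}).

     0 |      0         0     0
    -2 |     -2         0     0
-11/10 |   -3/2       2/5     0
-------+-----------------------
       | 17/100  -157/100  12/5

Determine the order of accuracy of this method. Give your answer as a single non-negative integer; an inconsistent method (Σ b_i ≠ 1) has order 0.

2

b = (17/100, -157/100, 12/5)
c = (0, -2, -11/10)
Ac = (0, 0, -4/5)
Σ b_i: 17/100·1 + (-157/100)·1 + 12/5·1 = 1 ✓
b·c: (-157/100)·(-2) + 12/5·(-11/10) = 1/2 ✓
b·c²: (-157/100)·4 + 12/5·121/100 = -422/125 ≠ 1/3 ⇒ order 2.
b·Ac: 12/5·(-4/5) = -48/25 ≠ 1/6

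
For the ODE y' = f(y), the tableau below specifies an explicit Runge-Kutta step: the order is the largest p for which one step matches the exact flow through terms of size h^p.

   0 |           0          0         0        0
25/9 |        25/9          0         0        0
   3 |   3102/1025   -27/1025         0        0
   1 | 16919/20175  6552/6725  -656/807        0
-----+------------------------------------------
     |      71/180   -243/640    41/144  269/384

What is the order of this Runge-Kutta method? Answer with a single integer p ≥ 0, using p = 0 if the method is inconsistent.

4

b = (71/180, -243/640, 41/144, 269/384)
c = (0, 25/9, 3, 1)
Ac = (0, 0, -3/41, 72/269)
Σ b_i: 71/180·1 + (-243/640)·1 + 41/144·1 + 269/384·1 = 1 ✓
b·c: (-243/640)·25/9 + 41/144·3 + 269/384·1 = 1/2 ✓
b·c²: (-243/640)·625/81 + 41/144·9 + 269/384·1 = 1/3 ✓
b·Ac: 41/144·(-3/41) + 269/384·72/269 = 1/6 ✓
b·c³: (-243/640)·15625/729 + 41/144·27 + 269/384·1 = 1/4 ✓
b·(c∘Ac): 41/144·(-9/41) + 269/384·72/269 = 1/8 ✓
b·Ac²: 41/144·(-25/123) + 269/384·488/2421 = 1/12 ✓
b·A²c: 269/384·16/269 = 1/24 ✓; 4 stages ⇒ order 4.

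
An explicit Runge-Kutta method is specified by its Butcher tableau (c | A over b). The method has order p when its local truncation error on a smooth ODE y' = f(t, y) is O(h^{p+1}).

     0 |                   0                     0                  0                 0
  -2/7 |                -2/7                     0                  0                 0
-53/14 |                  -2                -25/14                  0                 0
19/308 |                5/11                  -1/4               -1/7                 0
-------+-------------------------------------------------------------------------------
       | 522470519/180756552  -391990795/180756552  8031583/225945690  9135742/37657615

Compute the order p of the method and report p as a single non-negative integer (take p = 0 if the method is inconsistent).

3

b = (522470519/180756552, -391990795/180756552, 8031583/225945690, 9135742/37657615)
c = (0, -2/7, -53/14, 19/308)
Ac = (0, 0, 25/49, 30/49)
Σ b_i: 522470519/180756552·1 + (-391990795/180756552)·1 + 8031583/225945690·1 + 9135742/37657615·1 = 1 ✓
b·c: (-391990795/180756552)·(-2/7) + 8031583/225945690·(-53/14) + 9135742/37657615·19/308 = 1/2 ✓
b·c²: (-391990795/180756552)·4/49 + 8031583/225945690·2809/196 + 9135742/37657615·361/94864 = 1/3 ✓
b·Ac: 8031583/225945690·25/49 + 9135742/37657615·30/49 = 1/6 ✓
b·c³: (-391990795/180756552)·(-8/343) + 8031583/225945690·(-148877/2744) + 9135742/37657615·6859/29218112 = -243953476275/129903708704 ≠ 1/4 ⇒ order 3.
b·(c∘Ac): 8031583/225945690·(-1325/686) + 9135742/37657615·285/7546 = -263475853/4428535524 ≠ 1/8
b·Ac²: 8031583/225945690·(-50/343) + 9135742/37657615·(-2837/1372) = -801606719/1581619830 ≠ 1/12
b·A²c: 9135742/37657615·(-25/343) = -6525530/369044627 ≠ 1/24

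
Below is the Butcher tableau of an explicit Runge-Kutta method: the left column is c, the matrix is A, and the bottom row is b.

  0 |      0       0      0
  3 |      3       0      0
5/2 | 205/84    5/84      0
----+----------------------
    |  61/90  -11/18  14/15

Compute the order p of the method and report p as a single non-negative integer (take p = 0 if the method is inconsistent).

b = (61/90, -11/18, 14/15)
c = (0, 3, 5/2)
Ac = (0, 0, 5/28)
Σ b_i: 61/90·1 + (-11/18)·1 + 14/15·1 = 1 ✓
b·c: (-11/18)·3 + 14/15·5/2 = 1/2 ✓
b·c²: (-11/18)·9 + 14/15·25/4 = 1/3 ✓
b·Ac: 14/15·5/28 = 1/6 ✓; 3 stages ⇒ order 3.

3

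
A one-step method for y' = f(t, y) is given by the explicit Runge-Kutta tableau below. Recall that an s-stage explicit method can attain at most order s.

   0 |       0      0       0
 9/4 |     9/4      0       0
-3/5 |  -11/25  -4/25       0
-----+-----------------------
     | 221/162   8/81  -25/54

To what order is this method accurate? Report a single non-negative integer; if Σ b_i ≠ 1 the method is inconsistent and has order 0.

3

b = (221/162, 8/81, -25/54)
c = (0, 9/4, -3/5)
Ac = (0, 0, -9/25)
Σ b_i: 221/162·1 + 8/81·1 + (-25/54)·1 = 1 ✓
b·c: 8/81·9/4 + (-25/54)·(-3/5) = 1/2 ✓
b·c²: 8/81·81/16 + (-25/54)·9/25 = 1/3 ✓
b·Ac: (-25/54)·(-9/25) = 1/6 ✓; 3 stages ⇒ order 3.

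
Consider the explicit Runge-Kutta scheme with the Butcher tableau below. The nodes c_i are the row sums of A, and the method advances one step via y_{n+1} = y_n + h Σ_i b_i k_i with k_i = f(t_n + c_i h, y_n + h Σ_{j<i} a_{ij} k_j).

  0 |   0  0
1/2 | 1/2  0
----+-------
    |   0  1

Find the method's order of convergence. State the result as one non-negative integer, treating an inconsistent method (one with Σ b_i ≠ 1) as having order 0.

2

b = (0, 1)
c = (0, 1/2)
Σ b_i: 1·1 = 1 ✓
b·c: 1·1/2 = 1/2 ✓; 2 stages ⇒ order 2.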